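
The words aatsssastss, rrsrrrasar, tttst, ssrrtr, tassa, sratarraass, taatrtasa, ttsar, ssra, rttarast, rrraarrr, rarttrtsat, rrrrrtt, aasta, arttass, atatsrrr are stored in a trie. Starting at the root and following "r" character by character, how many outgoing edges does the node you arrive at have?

3

The children of the "r" node are the distinct next characters among strings starting with "r".
Distinct next characters after "r": a, r, t.
That node has 3 child edges.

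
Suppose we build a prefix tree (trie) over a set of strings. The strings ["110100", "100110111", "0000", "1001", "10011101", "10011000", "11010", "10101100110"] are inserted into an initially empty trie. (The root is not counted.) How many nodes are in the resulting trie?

32

Count nodes per top-level branch (shared prefixes stored once):
  '0'-branch (0000): 4 nodes
  '1'-branch (1001, 10011000, 100110111, 10011101, 10101100110, 11010, 110100): 28 nodes
Sum: 32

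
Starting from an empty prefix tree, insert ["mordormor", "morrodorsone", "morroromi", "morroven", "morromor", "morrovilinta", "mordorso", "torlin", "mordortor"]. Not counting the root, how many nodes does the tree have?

45

Count nodes per top-level branch (shared prefixes stored once):
  'm'-branch (mordormor, mordorso, mordortor, morrodorsone, morromor, morroromi, morroven, morrovilinta): 39 nodes
  't'-branch (torlin): 6 nodes
Sum: 45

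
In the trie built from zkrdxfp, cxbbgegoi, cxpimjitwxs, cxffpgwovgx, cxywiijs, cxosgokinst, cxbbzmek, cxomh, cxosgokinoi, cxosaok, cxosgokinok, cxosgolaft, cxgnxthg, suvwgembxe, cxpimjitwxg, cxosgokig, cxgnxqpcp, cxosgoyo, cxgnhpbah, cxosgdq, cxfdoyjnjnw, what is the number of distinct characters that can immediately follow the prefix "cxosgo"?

Follow the path "cxosgo" to its node, then look at its outgoing edges.
Characters that immediately follow "cxosgo" among the stored strings: {k, l, y}.
That node has 3 child edges.

3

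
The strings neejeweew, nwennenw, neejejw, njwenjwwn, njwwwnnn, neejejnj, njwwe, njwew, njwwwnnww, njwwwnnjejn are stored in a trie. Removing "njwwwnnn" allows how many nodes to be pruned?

1

A node on "njwwwnnn"'s path can go only if nothing else ends at it or branches off below it.
The suffix "n" (1 node) is used only by "njwwwnnn"; the node for "njwwwnn" still has the child "w", so pruning stops there.
Nodes removed: 1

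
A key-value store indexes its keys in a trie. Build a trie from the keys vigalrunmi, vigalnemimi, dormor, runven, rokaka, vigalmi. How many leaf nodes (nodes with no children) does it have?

6

Leaves are exactly the stored words that no other stored word extends.
Those words: "dormor", "rokaka", "runven", "vigalmi", "vigalnemimi", "vigalrunmi"
Leaf count: 6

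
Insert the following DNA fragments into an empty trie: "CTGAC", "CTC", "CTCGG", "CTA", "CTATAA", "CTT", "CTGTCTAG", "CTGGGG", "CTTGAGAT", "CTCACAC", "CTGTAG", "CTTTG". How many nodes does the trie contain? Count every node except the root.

For each word, the new-node count is its length minus the longest prefix already in the trie:
  "CTGAC" → 5 new (C, T, G, A, C)
  "CTC" → prefix "CT" already present; 1 new (C)
  "CTCGG" → prefix "CTC" already present; 2 new (G, G)
  "CTA" → prefix "CT" already present; 1 new (A)
  "CTATAA" → prefix "CTA" already present; 3 new (T, A, A)
  "CTT" → prefix "CT" already present; 1 new (T)
  "CTGTCTAG" → prefix "CTG" already present; 5 new (T, C, T, A, G)
  "CTGGGG" → prefix "CTG" already present; 3 new (G, G, G)
  "CTTGAGAT" → prefix "CTT" already present; 5 new (G, A, G, A, T)
  "CTCACAC" → prefix "CTC" already present; 4 new (A, C, A, C)
  "CTGTAG" → prefix "CTGT" already present; 2 new (A, G)
  "CTTTG" → prefix "CTT" already present; 2 new (T, G)
Total nodes = 5 + 1 + 2 + 1 + 3 + 1 + 5 + 3 + 5 + 4 + 2 + 2 = 34

34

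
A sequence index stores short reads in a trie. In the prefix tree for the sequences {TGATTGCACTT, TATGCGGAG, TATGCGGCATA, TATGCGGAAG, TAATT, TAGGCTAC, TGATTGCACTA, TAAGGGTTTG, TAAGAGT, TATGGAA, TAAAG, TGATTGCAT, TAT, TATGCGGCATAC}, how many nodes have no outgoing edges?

Leaves are exactly the stored words that no other stored word extends.
Those words: "TAAAG", "TAAGAGT", "TAAGGGTTTG", "TAATT", "TAGGCTAC", "TATGCGGAAG", "TATGCGGAG", "TATGCGGCATAC", "TATGGAA", "TGATTGCACTA", "TGATTGCACTT", "TGATTGCAT"
Leaf count: 12

12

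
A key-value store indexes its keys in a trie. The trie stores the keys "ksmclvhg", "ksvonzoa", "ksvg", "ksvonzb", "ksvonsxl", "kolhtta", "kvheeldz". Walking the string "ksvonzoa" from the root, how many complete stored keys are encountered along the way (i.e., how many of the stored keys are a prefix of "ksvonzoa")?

Walk "ksvonzoa" from the root; an end-of-word marker is hit whenever a stored word is a prefix of "ksvonzoa".
Prefixes of the query that are stored words: "ksvonzoa"
Count: 1

1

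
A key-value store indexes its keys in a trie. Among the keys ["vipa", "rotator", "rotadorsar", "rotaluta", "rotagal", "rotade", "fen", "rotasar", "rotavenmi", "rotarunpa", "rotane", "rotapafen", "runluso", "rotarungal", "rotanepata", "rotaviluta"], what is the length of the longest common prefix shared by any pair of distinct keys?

7

Equivalently: take the maximum, over all pairs, of their longest common prefix length.
e.g. "rotarungal" and "rotarunpa" share the prefix "rotarun" of length 7; no pair shares a longer one.
Longest shared-prefix length: 7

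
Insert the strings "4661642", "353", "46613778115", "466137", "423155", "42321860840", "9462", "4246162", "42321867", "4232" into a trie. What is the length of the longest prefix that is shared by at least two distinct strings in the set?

Equivalently: take the maximum, over all pairs, of their longest common prefix length.
"42321860840" and "42321867" agree on "4232186" (7 characters) before diverging; nothing deeper is shared.
Longest shared-prefix length: 7

7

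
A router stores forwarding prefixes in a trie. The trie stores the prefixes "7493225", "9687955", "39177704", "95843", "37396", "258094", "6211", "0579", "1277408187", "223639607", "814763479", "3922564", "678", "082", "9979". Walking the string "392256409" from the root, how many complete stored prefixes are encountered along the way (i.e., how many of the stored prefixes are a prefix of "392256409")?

Traverse "392256409" character by character; count nodes along the way that are marked as word ends.
Prefixes of the query that are stored words: "3922564"
Count: 1

1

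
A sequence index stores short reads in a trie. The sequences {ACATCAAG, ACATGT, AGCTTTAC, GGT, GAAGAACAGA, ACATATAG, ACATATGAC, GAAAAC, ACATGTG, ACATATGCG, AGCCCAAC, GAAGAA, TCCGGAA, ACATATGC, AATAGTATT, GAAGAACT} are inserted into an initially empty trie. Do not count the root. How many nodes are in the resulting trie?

Count nodes per top-level branch (shared prefixes stored once):
  'A'-branch (AATAGTATT, ACATATAG, ACATATGAC, ACATATGC, ACATATGCG, ACATCAAG, ACATGT, ACATGTG, AGCCCAAC, AGCTTTAC): 40 nodes
  'G'-branch (GAAAAC, GAAGAA, GAAGAACAGA, GAAGAACT, GGT): 16 nodes
  'T'-branch (TCCGGAA): 7 nodes
Sum: 63

63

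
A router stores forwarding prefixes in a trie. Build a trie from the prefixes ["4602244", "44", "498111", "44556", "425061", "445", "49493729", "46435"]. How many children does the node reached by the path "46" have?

2

Walk "46" from the root, arriving at one node.
Characters that immediately follow "46" among the stored strings: {0, 4}.
That node has 2 child edges.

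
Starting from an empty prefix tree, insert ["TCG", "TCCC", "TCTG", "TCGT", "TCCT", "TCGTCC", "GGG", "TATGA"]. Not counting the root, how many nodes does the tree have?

Count nodes per top-level branch (shared prefixes stored once):
  'G'-branch (GGG): 3 nodes
  'T'-branch (TATGA, TCCC, TCCT, TCG, TCGT, TCGTCC, TCTG): 15 nodes
Sum: 18

18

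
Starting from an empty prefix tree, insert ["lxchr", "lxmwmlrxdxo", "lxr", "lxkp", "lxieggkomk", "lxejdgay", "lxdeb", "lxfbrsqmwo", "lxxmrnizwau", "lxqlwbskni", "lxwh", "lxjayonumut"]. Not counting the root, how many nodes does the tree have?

70

Trace insertions, counting only characters that open a new branch:
  "lxchr" → 5 new (l, x, c, h, r)
  "lxmwmlrxdxo" → prefix "lx" already present; 9 new (m, w, m, l, r, x, d, x, o)
  "lxr" → prefix "lx" already present; 1 new (r)
  "lxkp" → prefix "lx" already present; 2 new (k, p)
  "lxieggkomk" → prefix "lx" already present; 8 new (i, e, g, g, k, o, m, k)
  "lxejdgay" → prefix "lx" already present; 6 new (e, j, d, g, a, y)
  "lxdeb" → prefix "lx" already present; 3 new (d, e, b)
  "lxfbrsqmwo" → prefix "lx" already present; 8 new (f, b, r, s, q, m, w, o)
  "lxxmrnizwau" → prefix "lx" already present; 9 new (x, m, r, n, i, z, w, a, u)
  "lxqlwbskni" → prefix "lx" already present; 8 new (q, l, w, b, s, k, n, i)
  "lxwh" → prefix "lx" already present; 2 new (w, h)
  "lxjayonumut" → prefix "lx" already present; 9 new (j, a, y, o, n, u, m, u, t)
Total nodes = 5 + 9 + 1 + 2 + 8 + 6 + 3 + 8 + 9 + 8 + 2 + 9 = 70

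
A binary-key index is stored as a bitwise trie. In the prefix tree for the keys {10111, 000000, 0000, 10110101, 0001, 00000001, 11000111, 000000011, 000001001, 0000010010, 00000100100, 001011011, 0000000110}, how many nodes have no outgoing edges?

7

A leaf is a node with no children — equivalently, the end of a word that is not a proper prefix of any other stored word.
Those words: "0000000110", "00000100100", "0001", "001011011", "10110101", "10111", "11000111"
Leaf count: 7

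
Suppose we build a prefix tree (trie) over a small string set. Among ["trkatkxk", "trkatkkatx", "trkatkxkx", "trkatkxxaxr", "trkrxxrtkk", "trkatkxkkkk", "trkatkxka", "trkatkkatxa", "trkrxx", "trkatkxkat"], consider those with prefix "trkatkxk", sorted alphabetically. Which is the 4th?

Filter for "trkatkxk…" and sort: "trkatkxk", "trkatkxka", "trkatkxkat", "trkatkxkkkk", "trkatkxkx"
Position 4: trkatkxkkkk

trkatkxkkkk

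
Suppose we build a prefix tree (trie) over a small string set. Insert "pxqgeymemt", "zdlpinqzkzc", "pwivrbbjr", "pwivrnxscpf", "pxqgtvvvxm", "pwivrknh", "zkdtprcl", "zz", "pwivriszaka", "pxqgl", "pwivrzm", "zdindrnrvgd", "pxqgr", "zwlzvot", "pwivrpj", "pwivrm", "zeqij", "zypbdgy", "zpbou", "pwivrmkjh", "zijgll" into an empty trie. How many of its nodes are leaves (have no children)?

20

A leaf is a node with no children — equivalently, the end of a word that is not a proper prefix of any other stored word.
Those words: "pwivrbbjr", "pwivriszaka", "pwivrknh", "pwivrmkjh", "pwivrnxscpf", "pwivrpj", "pwivrzm", "pxqgeymemt", "pxqgl", "pxqgr", "pxqgtvvvxm", "zdindrnrvgd", "zdlpinqzkzc", "zeqij", "zijgll", "zkdtprcl", "zpbou", "zwlzvot", "zypbdgy", "zz"
Leaf count: 20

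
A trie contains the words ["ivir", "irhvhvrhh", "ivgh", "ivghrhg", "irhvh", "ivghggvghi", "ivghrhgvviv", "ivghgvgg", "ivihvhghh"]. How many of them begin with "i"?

Traverse to the node for "i", then collect every word in that subtree.
Words under "i": irhvh, irhvhvrhh, ivgh, ivghggvghi, ivghgvgg, ivghrhg, ivghrhgvviv, ivihvhghh, ivir
Count: 9

9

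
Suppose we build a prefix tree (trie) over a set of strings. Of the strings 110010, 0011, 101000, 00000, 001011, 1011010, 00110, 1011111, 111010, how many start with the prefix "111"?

Filter for entries beginning with "111":
Matches: "111010"
Count: 1

1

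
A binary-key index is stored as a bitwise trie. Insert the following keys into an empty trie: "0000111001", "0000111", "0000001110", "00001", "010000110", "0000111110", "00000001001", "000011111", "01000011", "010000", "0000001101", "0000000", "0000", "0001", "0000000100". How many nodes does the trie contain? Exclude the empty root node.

35

For each word, the new-node count is its length minus the longest prefix already in the trie:
  "0000111001" → 10 new (0, 0, 0, 0, 1, 1, 1, 0, 0, 1)
  "0000111" → prefix "0000111" already present; 0 new (none)
  "0000001110" → prefix "0000" already present; 6 new (0, 0, 1, 1, 1, 0)
  "00001" → prefix "00001" already present; 0 new (none)
  "010000110" → prefix "0" already present; 8 new (1, 0, 0, 0, 0, 1, 1, 0)
  "0000111110" → prefix "0000111" already present; 3 new (1, 1, 0)
  "00000001001" → prefix "000000" already present; 5 new (0, 1, 0, 0, 1)
  "000011111" → prefix "000011111" already present; 0 new (none)
  "01000011" → prefix "01000011" already present; 0 new (none)
  "010000" → prefix "010000" already present; 0 new (none)
  "0000001101" → prefix "00000011" already present; 2 new (0, 1)
  "0000000" → prefix "0000000" already present; 0 new (none)
  "0000" → prefix "0000" already present; 0 new (none)
  "0001" → prefix "000" already present; 1 new (1)
  "0000000100" → prefix "0000000100" already present; 0 new (none)
Total nodes = 10 + 0 + 6 + 0 + 8 + 3 + 5 + 0 + 0 + 0 + 2 + 0 + 0 + 1 + 0 = 35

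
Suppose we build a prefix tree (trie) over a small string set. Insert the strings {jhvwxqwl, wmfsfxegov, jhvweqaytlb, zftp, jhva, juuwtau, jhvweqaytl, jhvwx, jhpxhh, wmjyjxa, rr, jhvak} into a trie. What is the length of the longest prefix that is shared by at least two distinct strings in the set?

10

Equivalently: take the maximum, over all pairs, of their longest common prefix length.
"jhvweqaytl" and "jhvweqaytlb" agree on "jhvweqaytl" (10 characters) before diverging; nothing deeper is shared.
Longest shared-prefix length: 10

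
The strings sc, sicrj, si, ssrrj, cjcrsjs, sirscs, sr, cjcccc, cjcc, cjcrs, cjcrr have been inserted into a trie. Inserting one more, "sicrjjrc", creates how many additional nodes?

3

"sicrj" is already a path in the trie; the remaining "jrc" must be added.
So 8 − 5 = 3 new nodes.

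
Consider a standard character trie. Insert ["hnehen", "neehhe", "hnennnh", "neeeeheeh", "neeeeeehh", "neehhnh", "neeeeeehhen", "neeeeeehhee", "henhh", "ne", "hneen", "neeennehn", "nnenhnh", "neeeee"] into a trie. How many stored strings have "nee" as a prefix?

8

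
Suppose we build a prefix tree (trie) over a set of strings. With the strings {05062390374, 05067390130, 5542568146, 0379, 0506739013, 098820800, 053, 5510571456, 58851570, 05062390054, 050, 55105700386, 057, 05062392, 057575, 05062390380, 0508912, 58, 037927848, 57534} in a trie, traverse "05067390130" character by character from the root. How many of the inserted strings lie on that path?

3

Traverse "05067390130" character by character; count nodes along the way that are marked as word ends.
Prefixes of the query that are stored words: "050", "0506739013", "05067390130"
Count: 3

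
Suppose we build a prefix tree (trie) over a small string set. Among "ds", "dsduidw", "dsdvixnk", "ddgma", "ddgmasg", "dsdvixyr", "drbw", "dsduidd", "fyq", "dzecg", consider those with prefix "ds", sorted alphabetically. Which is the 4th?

dsdvixnk

Filter for "ds…" and sort: "ds", "dsduidd", "dsduidw", "dsdvixnk", "dsdvixyr"
Position 4: dsdvixnk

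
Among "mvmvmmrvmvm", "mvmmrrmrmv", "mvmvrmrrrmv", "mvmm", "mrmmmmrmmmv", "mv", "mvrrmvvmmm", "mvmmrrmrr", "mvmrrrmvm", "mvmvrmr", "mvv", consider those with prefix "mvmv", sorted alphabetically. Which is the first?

mvmvmmrvmvm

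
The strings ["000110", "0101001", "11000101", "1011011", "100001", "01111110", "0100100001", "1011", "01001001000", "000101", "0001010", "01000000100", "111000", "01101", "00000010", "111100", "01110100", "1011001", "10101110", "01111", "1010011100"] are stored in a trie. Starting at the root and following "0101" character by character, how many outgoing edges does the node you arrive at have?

1

The children of the "0101" node are the distinct next characters among strings starting with "0101".
Distinct next characters after "0101": 0.
That node has 1 child edge.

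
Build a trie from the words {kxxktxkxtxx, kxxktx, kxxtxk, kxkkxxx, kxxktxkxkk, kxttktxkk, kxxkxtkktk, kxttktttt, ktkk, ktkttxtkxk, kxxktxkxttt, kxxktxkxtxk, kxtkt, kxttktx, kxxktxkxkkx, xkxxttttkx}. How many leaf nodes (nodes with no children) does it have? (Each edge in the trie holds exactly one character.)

Leaves are exactly the stored words that no other stored word extends.
Those words: "ktkk", "ktkttxtkxk", "kxkkxxx", "kxtkt", "kxttktttt", "kxttktxkk", "kxxktxkxkkx", "kxxktxkxttt", "kxxktxkxtxk", "kxxktxkxtxx", "kxxkxtkktk", "kxxtxk", "xkxxttttkx"
Leaf count: 13

13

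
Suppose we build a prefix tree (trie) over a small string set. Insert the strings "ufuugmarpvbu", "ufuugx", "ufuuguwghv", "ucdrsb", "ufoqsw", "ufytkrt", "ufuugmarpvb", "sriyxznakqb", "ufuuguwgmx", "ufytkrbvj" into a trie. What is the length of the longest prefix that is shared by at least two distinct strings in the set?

11

Look for the deepest trie node that still has at least two words in its subtree.
e.g. "ufuugmarpvb" and "ufuugmarpvbu" share the prefix "ufuugmarpvb" of length 11; no pair shares a longer one.
Longest shared-prefix length: 11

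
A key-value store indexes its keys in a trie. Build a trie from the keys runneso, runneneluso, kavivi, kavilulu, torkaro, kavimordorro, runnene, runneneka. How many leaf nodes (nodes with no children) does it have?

Leaves are exactly the stored words that no other stored word extends.
Those words: "kavilulu", "kavimordorro", "kavivi", "runneneka", "runneneluso", "runneso", "torkaro"
Leaf count: 7

7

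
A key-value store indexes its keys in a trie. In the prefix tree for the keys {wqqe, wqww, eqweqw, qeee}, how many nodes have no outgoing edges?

4

Leaves are exactly the stored words that no other stored word extends.
Those words: "eqweqw", "qeee", "wqqe", "wqww"
Leaf count: 4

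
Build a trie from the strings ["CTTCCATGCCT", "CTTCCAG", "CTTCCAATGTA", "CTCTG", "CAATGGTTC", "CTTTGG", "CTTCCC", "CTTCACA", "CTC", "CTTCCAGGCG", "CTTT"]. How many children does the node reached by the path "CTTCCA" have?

Walk "CTTCCA" from the root, arriving at one node.
Characters that immediately follow "CTTCCA" among the stored strings: {A, G, T}.
That node has 3 child edges.

3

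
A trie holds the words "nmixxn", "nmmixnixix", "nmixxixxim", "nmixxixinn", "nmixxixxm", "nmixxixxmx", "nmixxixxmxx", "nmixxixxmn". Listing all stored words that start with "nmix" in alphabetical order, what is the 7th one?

nmixxn

Words with prefix "nmix", in lexicographic order: "nmixxixinn", "nmixxixxim", "nmixxixxm", "nmixxixxmn", "nmixxixxmx", "nmixxixxmxx", "nmixxn"
Position 7: nmixxn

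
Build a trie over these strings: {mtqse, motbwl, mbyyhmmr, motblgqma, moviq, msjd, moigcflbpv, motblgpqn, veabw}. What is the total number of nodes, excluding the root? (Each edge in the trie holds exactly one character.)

Insert word by word; a character creates a node only if that edge doesn't already exist:
  "mtqse" → 5 new (m, t, q, s, e)
  "motbwl" → prefix "m" already present; 5 new (o, t, b, w, l)
  "mbyyhmmr" → prefix "m" already present; 7 new (b, y, y, h, m, m, r)
  "motblgqma" → prefix "motb" already present; 5 new (l, g, q, m, a)
  "moviq" → prefix "mo" already present; 3 new (v, i, q)
  "msjd" → prefix "m" already present; 3 new (s, j, d)
  "moigcflbpv" → prefix "mo" already present; 8 new (i, g, c, f, l, b, p, v)
  "motblgpqn" → prefix "motblg" already present; 3 new (p, q, n)
  "veabw" → 5 new (v, e, a, b, w)
Total nodes = 5 + 5 + 7 + 5 + 3 + 3 + 8 + 3 + 5 = 44

44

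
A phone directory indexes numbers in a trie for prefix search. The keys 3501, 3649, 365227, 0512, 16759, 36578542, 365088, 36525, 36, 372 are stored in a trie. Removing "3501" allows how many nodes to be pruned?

A node on "3501"'s path can go only if nothing else ends at it or branches off below it.
The suffix "501" (3 nodes) is used only by "3501"; the node for "3" still has the child "6", so pruning stops there.
Nodes removed: 3

3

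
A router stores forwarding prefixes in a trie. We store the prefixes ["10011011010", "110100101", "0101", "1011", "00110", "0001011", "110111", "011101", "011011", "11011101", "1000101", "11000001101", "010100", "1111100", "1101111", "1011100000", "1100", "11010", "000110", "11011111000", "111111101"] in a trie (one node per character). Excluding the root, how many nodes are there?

81

Trace insertions, counting only characters that open a new branch:
  "10011011010" → 11 new (1, 0, 0, 1, 1, 0, 1, 1, 0, 1, 0)
  "110100101" → prefix "1" already present; 8 new (1, 0, 1, 0, 0, 1, 0, 1)
  "0101" → 4 new (0, 1, 0, 1)
  "1011" → prefix "10" already present; 2 new (1, 1)
  "00110" → prefix "0" already present; 4 new (0, 1, 1, 0)
  "0001011" → prefix "00" already present; 5 new (0, 1, 0, 1, 1)
  "110111" → prefix "1101" already present; 2 new (1, 1)
  "011101" → prefix "01" already present; 4 new (1, 1, 0, 1)
  "011011" → prefix "011" already present; 3 new (0, 1, 1)
  "11011101" → prefix "110111" already present; 2 new (0, 1)
  "1000101" → prefix "100" already present; 4 new (0, 1, 0, 1)
  "11000001101" → prefix "110" already present; 8 new (0, 0, 0, 0, 1, 1, 0, 1)
  "010100" → prefix "0101" already present; 2 new (0, 0)
  "1111100" → prefix "11" already present; 5 new (1, 1, 1, 0, 0)
  "1101111" → prefix "110111" already present; 1 new (1)
  "1011100000" → prefix "1011" already present; 6 new (1, 0, 0, 0, 0, 0)
  "1100" → prefix "1100" already present; 0 new (none)
  "11010" → prefix "11010" already present; 0 new (none)
  "000110" → prefix "0001" already present; 2 new (1, 0)
  "11011111000" → prefix "1101111" already present; 4 new (1, 0, 0, 0)
  "111111101" → prefix "11111" already present; 4 new (1, 1, 0, 1)
Total nodes = 11 + 8 + 4 + 2 + 4 + 5 + 2 + 4 + 3 + 2 + 4 + 8 + 2 + 5 + 1 + 6 + 0 + 0 + 2 + 4 + 4 = 81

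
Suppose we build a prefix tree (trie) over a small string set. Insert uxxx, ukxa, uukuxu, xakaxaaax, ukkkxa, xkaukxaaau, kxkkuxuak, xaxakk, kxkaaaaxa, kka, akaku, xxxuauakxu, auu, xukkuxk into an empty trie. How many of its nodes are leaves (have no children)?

Leaves are exactly the stored words that no other stored word extends.
Those words: "akaku", "auu", "kka", "kxkaaaaxa", "kxkkuxuak", "ukkkxa", "ukxa", "uukuxu", "uxxx", "xakaxaaax", "xaxakk", "xkaukxaaau", "xukkuxk", "xxxuauakxu"
Leaf count: 14

14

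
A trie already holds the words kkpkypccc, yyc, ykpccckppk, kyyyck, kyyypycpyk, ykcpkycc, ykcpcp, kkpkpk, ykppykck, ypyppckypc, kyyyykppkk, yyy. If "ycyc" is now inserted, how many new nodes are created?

"y" is already a path in the trie; the remaining "cyc" must be added.
Each of the 3 remaining characters creates one node.

3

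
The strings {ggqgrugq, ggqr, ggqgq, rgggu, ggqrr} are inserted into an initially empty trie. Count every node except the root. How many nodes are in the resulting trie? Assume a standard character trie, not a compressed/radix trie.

16

Count nodes per top-level branch (shared prefixes stored once):
  'g'-branch (ggqgq, ggqgrugq, ggqr, ggqrr): 11 nodes
  'r'-branch (rgggu): 5 nodes
Sum: 16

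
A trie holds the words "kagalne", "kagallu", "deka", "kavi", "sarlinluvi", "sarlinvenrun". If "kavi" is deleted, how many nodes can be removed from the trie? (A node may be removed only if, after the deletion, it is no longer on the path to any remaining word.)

After clearing the end-marker at "kavi", prune upward until reaching a node still needed by another word.
The suffix "vi" (2 nodes) is used only by "kavi"; the node for "ka" still has the child "g", so pruning stops there.
Nodes removed: 2

2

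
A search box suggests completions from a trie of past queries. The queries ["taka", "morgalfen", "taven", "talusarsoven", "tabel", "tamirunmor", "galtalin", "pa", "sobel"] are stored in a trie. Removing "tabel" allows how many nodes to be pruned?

3

After clearing the end-marker at "tabel", prune upward until reaching a node still needed by another word.
The suffix "bel" (3 nodes) is used only by "tabel"; the node for "ta" still has the child "k", so pruning stops there.
Nodes removed: 3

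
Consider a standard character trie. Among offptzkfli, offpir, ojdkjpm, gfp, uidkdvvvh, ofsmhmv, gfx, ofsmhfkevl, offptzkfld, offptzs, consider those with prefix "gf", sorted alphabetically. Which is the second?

gfx

DFS of the "gf" subtree visits, in order: "gfp", "gfx"
The 2nd is gfx.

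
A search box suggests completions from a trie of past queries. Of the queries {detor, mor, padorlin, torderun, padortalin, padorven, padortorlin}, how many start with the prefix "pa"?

4

Filter for entries beginning with "pa":
Matches: "padorlin", "padortalin", "padortorlin", "padorven"
Count: 4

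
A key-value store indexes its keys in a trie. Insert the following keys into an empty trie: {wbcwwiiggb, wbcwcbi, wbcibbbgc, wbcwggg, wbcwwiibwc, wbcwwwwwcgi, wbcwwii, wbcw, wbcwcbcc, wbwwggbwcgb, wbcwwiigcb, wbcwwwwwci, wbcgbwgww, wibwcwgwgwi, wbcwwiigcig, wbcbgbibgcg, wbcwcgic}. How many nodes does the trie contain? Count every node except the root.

For each word, the new-node count is its length minus the longest prefix already in the trie:
  "wbcwwiiggb" → 10 new (w, b, c, w, w, i, i, g, g, b)
  "wbcwcbi" → prefix "wbcw" already present; 3 new (c, b, i)
  "wbcibbbgc" → prefix "wbc" already present; 6 new (i, b, b, b, g, c)
  "wbcwggg" → prefix "wbcw" already present; 3 new (g, g, g)
  "wbcwwiibwc" → prefix "wbcwwii" already present; 3 new (b, w, c)
  "wbcwwwwwcgi" → prefix "wbcww" already present; 6 new (w, w, w, c, g, i)
  "wbcwwii" → prefix "wbcwwii" already present; 0 new (none)
  "wbcw" → prefix "wbcw" already present; 0 new (none)
  "wbcwcbcc" → prefix "wbcwcb" already present; 2 new (c, c)
  "wbwwggbwcgb" → prefix "wb" already present; 9 new (w, w, g, g, b, w, c, g, b)
  "wbcwwiigcb" → prefix "wbcwwiig" already present; 2 new (c, b)
  "wbcwwwwwci" → prefix "wbcwwwwwc" already present; 1 new (i)
  "wbcgbwgww" → prefix "wbc" already present; 6 new (g, b, w, g, w, w)
  "wibwcwgwgwi" → prefix "w" already present; 10 new (i, b, w, c, w, g, w, g, w, i)
  "wbcwwiigcig" → prefix "wbcwwiigc" already present; 2 new (i, g)
  "wbcbgbibgcg" → prefix "wbc" already present; 8 new (b, g, b, i, b, g, c, g)
  "wbcwcgic" → prefix "wbcwc" already present; 3 new (g, i, c)
Total nodes = 10 + 3 + 6 + 3 + 3 + 6 + 0 + 0 + 2 + 9 + 2 + 1 + 6 + 10 + 2 + 8 + 3 = 74

74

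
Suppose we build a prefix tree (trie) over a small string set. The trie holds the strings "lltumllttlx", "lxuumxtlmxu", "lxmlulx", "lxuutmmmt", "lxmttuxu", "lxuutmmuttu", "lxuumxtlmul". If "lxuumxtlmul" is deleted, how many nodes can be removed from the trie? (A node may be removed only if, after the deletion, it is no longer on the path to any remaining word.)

A node on "lxuumxtlmul"'s path can go only if nothing else ends at it or branches off below it.
The suffix "ul" (2 nodes) is used only by "lxuumxtlmul"; the node for "lxuumxtlm" still has the child "x", so pruning stops there.
Nodes removed: 2

2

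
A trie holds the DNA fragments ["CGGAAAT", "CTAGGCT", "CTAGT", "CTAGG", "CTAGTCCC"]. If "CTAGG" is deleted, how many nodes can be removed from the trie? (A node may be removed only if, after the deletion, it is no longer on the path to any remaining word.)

0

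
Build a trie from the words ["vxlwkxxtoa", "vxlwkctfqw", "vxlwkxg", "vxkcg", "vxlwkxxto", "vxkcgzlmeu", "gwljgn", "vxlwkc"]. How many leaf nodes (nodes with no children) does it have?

A leaf is a node with no children — equivalently, the end of a word that is not a proper prefix of any other stored word.
Those words: "gwljgn", "vxkcgzlmeu", "vxlwkctfqw", "vxlwkxg", "vxlwkxxtoa"
Leaf count: 5

5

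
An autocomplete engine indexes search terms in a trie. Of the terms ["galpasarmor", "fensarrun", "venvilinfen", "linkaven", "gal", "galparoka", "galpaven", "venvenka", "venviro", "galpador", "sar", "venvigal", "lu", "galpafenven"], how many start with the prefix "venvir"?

Traverse to the node for "venvir", then collect every word in that subtree.
Words under "venvir": venviro
Count: 1

1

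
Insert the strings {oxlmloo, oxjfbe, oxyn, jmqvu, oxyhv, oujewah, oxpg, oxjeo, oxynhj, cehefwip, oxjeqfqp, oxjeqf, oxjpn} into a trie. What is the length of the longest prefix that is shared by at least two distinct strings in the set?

The deepest shared node is where two words last agree before diverging.
e.g. "oxjeqf" and "oxjeqfqp" share the prefix "oxjeqf" of length 6; no pair shares a longer one.
Longest shared-prefix length: 6

6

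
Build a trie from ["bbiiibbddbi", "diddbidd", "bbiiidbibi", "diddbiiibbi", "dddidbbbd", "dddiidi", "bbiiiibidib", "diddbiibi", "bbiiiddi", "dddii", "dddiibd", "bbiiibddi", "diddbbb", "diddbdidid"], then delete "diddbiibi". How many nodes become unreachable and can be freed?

A node on "diddbiibi"'s path can go only if nothing else ends at it or branches off below it.
The suffix "bi" (2 nodes) is used only by "diddbiibi"; the node for "diddbii" still has the child "i", so pruning stops there.
Nodes removed: 2

2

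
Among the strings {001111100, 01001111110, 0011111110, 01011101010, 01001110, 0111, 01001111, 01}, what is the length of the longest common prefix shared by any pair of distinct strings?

8

Equivalently: take the maximum, over all pairs, of their longest common prefix length.
e.g. "01001111" and "01001111110" share the prefix "01001111" of length 8; no pair shares a longer one.
Longest shared-prefix length: 8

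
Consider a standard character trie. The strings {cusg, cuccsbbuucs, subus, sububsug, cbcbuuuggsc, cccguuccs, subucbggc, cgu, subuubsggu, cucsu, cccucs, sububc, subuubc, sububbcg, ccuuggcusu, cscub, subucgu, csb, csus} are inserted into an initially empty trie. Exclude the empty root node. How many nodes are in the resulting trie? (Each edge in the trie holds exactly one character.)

Insert word by word; a character creates a node only if that edge doesn't already exist:
  "cusg" → 4 new (c, u, s, g)
  "cuccsbbuucs" → prefix "cu" already present; 9 new (c, c, s, b, b, u, u, c, s)
  "subus" → 5 new (s, u, b, u, s)
  "sububsug" → prefix "subu" already present; 4 new (b, s, u, g)
  "cbcbuuuggsc" → prefix "c" already present; 10 new (b, c, b, u, u, u, g, g, s, c)
  "cccguuccs" → prefix "c" already present; 8 new (c, c, g, u, u, c, c, s)
  "subucbggc" → prefix "subu" already present; 5 new (c, b, g, g, c)
  "cgu" → prefix "c" already present; 2 new (g, u)
  "subuubsggu" → prefix "subu" already present; 6 new (u, b, s, g, g, u)
  "cucsu" → prefix "cuc" already present; 2 new (s, u)
  "cccucs" → prefix "ccc" already present; 3 new (u, c, s)
  "sububc" → prefix "subub" already present; 1 new (c)
  "subuubc" → prefix "subuub" already present; 1 new (c)
  "sububbcg" → prefix "subub" already present; 3 new (b, c, g)
  "ccuuggcusu" → prefix "cc" already present; 8 new (u, u, g, g, c, u, s, u)
  "cscub" → prefix "c" already present; 4 new (s, c, u, b)
  "subucgu" → prefix "subuc" already present; 2 new (g, u)
  "csb" → prefix "cs" already present; 1 new (b)
  "csus" → prefix "cs" already present; 2 new (u, s)
Total nodes = 4 + 9 + 5 + 4 + 10 + 8 + 5 + 2 + 6 + 2 + 3 + 1 + 1 + 3 + 8 + 4 + 2 + 1 + 2 = 80

80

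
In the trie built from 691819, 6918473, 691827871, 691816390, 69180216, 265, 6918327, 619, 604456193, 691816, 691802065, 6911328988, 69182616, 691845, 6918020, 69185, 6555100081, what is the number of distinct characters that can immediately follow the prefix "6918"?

The children of the "6918" node are the distinct next characters among strings starting with "6918".
Distinct next characters after "6918": 0, 1, 2, 3, 4, 5.
That node has 6 child edges.

6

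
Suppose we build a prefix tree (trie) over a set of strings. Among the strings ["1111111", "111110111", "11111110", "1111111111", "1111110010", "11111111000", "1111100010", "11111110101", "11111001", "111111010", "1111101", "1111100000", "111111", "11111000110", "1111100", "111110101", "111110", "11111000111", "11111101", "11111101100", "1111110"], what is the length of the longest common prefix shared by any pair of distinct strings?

Equivalently: take the maximum, over all pairs, of their longest common prefix length.
e.g. "11111000110" and "11111000111" share the prefix "1111100011" of length 10; no pair shares a longer one.
Longest shared-prefix length: 10

10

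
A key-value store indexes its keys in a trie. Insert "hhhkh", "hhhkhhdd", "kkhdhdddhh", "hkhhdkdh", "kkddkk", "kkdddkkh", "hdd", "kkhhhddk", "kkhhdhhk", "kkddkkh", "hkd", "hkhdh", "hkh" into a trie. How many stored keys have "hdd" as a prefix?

1

Filter for entries beginning with "hdd":
Words under "hdd": hdd
Count: 1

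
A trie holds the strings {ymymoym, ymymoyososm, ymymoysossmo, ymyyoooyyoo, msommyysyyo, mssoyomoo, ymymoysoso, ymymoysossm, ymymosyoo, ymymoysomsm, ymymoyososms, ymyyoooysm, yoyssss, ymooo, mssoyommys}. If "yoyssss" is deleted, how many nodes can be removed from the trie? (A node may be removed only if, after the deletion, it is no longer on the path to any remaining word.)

After clearing the end-marker at "yoyssss", prune upward until reaching a node still needed by another word.
The suffix "oyssss" (6 nodes) is used only by "yoyssss"; the node for "y" still has the child "m", so pruning stops there.
Nodes removed: 6

6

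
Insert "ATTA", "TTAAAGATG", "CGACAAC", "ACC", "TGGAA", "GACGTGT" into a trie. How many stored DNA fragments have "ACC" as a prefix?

1

Filter for entries beginning with "ACC":
Matches: "ACC"
Count: 1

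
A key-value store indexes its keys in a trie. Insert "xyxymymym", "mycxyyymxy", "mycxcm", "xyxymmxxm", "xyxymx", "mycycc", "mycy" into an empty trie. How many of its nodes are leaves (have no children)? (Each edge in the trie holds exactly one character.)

Leaves are exactly the stored words that no other stored word extends.
Those words: "mycxcm", "mycxyyymxy", "mycycc", "xyxymmxxm", "xyxymx", "xyxymymym"
Leaf count: 6

6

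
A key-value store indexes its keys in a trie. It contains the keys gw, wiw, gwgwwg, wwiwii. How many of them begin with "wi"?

Walk to "wi"; the words in its subtree are exactly those with that prefix.
Words under "wi": wiw
Count: 1

1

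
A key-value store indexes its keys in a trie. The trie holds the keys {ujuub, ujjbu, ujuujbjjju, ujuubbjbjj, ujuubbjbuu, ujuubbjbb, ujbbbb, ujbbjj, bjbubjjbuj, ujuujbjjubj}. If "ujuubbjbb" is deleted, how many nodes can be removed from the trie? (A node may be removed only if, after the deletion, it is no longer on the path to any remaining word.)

After clearing the end-marker at "ujuubbjbb", prune upward until reaching a node still needed by another word.
The suffix "b" (1 node) is used only by "ujuubbjbb"; the node for "ujuubbjb" still has the child "j", so pruning stops there.
Nodes removed: 1

1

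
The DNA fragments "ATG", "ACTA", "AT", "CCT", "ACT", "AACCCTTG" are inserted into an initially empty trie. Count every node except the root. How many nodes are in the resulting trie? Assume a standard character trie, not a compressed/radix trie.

16

Insert word by word; a character creates a node only if that edge doesn't already exist:
  "ATG" → 3 new (A, T, G)
  "ACTA" → prefix "A" already present; 3 new (C, T, A)
  "AT" → prefix "AT" already present; 0 new (none)
  "CCT" → 3 new (C, C, T)
  "ACT" → prefix "ACT" already present; 0 new (none)
  "AACCCTTG" → prefix "A" already present; 7 new (A, C, C, C, T, T, G)
Total nodes = 3 + 3 + 0 + 3 + 0 + 7 = 16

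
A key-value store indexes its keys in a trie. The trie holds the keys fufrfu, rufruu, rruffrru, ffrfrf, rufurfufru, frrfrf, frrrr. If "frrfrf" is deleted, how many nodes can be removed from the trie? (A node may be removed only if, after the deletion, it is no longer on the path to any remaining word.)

Walk "frrfrf" from the leaf back toward the root, removing each node that no remaining word uses.
The suffix "frf" (3 nodes) is used only by "frrfrf"; the node for "frr" still has the child "r", so pruning stops there.
Nodes removed: 3

3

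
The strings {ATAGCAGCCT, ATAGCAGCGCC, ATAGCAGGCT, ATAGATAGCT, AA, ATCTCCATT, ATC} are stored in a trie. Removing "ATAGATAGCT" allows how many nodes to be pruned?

6

A node on "ATAGATAGCT"'s path can go only if nothing else ends at it or branches off below it.
The suffix "ATAGCT" (6 nodes) is used only by "ATAGATAGCT"; the node for "ATAG" still has the child "C", so pruning stops there.
Nodes removed: 6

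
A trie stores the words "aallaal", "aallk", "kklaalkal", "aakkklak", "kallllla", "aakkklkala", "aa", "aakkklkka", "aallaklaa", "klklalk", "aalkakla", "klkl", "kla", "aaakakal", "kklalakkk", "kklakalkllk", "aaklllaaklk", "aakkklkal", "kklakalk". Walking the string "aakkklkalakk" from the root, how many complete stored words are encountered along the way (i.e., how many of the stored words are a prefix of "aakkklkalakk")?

3

Traverse "aakkklkalakk" character by character; count nodes along the way that are marked as word ends.
Prefixes of the query that are stored words: "aa", "aakkklkal", "aakkklkala"
Count: 3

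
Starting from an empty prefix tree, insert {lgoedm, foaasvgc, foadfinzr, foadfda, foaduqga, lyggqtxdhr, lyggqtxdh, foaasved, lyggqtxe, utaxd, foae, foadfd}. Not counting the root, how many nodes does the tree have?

For each word, the new-node count is its length minus the longest prefix already in the trie:
  "lgoedm" → 6 new (l, g, o, e, d, m)
  "foaasvgc" → 8 new (f, o, a, a, s, v, g, c)
  "foadfinzr" → prefix "foa" already present; 6 new (d, f, i, n, z, r)
  "foadfda" → prefix "foadf" already present; 2 new (d, a)
  "foaduqga" → prefix "foad" already present; 4 new (u, q, g, a)
  "lyggqtxdhr" → prefix "l" already present; 9 new (y, g, g, q, t, x, d, h, r)
  "lyggqtxdh" → prefix "lyggqtxdh" already present; 0 new (none)
  "foaasved" → prefix "foaasv" already present; 2 new (e, d)
  "lyggqtxe" → prefix "lyggqtx" already present; 1 new (e)
  "utaxd" → 5 new (u, t, a, x, d)
  "foae" → prefix "foa" already present; 1 new (e)
  "foadfd" → prefix "foadfd" already present; 0 new (none)
Total nodes = 6 + 8 + 6 + 2 + 4 + 9 + 0 + 2 + 1 + 5 + 1 + 0 = 44

44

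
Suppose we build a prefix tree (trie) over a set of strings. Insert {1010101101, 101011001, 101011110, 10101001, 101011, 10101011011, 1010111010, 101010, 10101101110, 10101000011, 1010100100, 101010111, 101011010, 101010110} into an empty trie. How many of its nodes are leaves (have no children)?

Leaves are exactly the stored words that no other stored word extends.
Those words: "10101000011", "1010100100", "10101011011", "101010111", "101011001", "101011010", "10101101110", "1010111010", "101011110"
Leaf count: 9

9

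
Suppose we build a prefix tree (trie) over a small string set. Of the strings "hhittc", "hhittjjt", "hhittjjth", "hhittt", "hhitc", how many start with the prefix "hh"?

Traverse to the node for "hh", then collect every word in that subtree.
Words under "hh": hhitc, hhittc, hhittjjt, hhittjjth, hhittt
Count: 5

5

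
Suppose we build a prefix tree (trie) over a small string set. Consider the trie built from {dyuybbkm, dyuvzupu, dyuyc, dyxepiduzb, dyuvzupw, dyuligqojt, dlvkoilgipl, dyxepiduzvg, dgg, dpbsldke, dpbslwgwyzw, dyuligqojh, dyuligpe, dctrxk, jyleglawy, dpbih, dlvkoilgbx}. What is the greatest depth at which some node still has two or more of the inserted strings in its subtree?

9

Look for the deepest trie node that still has at least two words in its subtree.
"dyuligqojh" and "dyuligqojt" agree on "dyuligqoj" (9 characters) before diverging; nothing deeper is shared.
Longest shared-prefix length: 9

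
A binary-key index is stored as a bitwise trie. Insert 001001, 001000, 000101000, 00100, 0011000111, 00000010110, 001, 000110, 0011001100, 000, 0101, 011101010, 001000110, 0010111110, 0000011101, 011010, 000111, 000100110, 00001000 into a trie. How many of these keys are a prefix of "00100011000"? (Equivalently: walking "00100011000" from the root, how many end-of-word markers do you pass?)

Walk "00100011000" from the root; an end-of-word marker is hit whenever a stored word is a prefix of "00100011000".
Prefixes of the query that are stored words: "001", "00100", "001000", "001000110"
Count: 4

4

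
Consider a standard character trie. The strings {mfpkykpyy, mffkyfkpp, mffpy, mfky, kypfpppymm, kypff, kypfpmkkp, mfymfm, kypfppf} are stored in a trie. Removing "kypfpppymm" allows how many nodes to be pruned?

After clearing the end-marker at "kypfpppymm", prune upward until reaching a node still needed by another word.
The suffix "pymm" (4 nodes) is used only by "kypfpppymm"; the node for "kypfpp" still has the child "f", so pruning stops there.
Nodes removed: 4

4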